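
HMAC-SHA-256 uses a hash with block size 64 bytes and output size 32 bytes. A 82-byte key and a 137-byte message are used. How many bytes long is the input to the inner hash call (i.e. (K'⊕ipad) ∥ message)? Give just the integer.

Key is 82 > 64 bytes, so it is hashed to 32 bytes then zero-padded to 64: |K'| = 64.
Inner input = (K'⊕ipad) ∥ m → 64 + 137 = 201 bytes.

201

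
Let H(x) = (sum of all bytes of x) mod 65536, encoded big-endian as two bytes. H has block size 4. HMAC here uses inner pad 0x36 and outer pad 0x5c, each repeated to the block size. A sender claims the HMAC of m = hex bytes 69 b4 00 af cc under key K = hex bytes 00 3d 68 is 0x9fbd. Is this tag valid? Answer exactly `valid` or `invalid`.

invalid

Key hex bytes 00 3d 68 is 3 bytes ≤ B = 4; zero-pad to 4 bytes: K' = 00 3d 68 00.
K' ⊕ ipad = 36 0b 5e 36; K' ⊕ opad = 5c 61 34 5c.
Inner hash: sum = 54+11+94+54+105+180+0+175+204 = 877 → 03 6d.
Outer hash (recomputed tag): sum = 92+97+52+92+3+109 = 445 → 01 bd.
Recomputed tag = 01bd; claimed = 9fbd → mismatch.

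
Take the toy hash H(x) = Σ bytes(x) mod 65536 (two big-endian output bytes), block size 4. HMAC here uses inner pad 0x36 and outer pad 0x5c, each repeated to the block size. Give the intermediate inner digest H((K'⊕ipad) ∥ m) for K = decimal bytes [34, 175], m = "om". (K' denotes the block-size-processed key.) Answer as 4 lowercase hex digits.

Key decimal bytes [34, 175] = 22 af is 2 bytes ≤ B = 4; zero-pad to 4 bytes: K' = 22 af 00 00.
K' ⊕ ipad = 14 99 36 36.
Inner input = 14 99 36 36 ∥ 6f 6d.
Inner hash: sum = 20+153+54+54+111+109 = 501 → 01 f5.

01f5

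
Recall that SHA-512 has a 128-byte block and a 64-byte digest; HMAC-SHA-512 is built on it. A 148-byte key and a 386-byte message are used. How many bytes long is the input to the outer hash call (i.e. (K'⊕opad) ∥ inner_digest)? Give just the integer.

192

Key is 148 > 128 bytes, so it is hashed to 64 bytes then zero-padded to 128: |K'| = 128.
Outer input = (K'⊕opad) ∥ H(inner) → 128 + 64 = 192 bytes.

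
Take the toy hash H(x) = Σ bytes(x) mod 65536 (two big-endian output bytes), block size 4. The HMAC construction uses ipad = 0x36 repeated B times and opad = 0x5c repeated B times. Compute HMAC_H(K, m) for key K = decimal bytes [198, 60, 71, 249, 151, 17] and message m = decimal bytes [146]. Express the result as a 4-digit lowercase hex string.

01dc

Key decimal bytes [198, 60, 71, 249, 151, 17] = c6 3c 47 f9 97 11 is 6 bytes > B = 4, so hash it first: H(key) = 02 ea, then zero-pad to 4 bytes: K' = 02 ea 00 00.
K' ⊕ ipad = 34 dc 36 36.  K' ⊕ opad = 5e b6 5c 5c.
Inner input = (K'⊕ipad) ∥ m = 34 dc 36 36 ∥ 92.
Inner hash: sum = 52+220+54+54+146 = 526 → 02 0e.
Outer input = (K'⊕opad) ∥ inner = 5e b6 5c 5c ∥ 02 0e.
Outer hash (tag): sum = 94+182+92+92+2+14 = 476 → 01 dc.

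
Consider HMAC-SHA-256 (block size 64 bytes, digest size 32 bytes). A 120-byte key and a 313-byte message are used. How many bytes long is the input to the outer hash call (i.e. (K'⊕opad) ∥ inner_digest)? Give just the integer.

96

Key is 120 > 64 bytes, so it is hashed to 32 bytes then zero-padded to 64: |K'| = 64.
Outer input = (K'⊕opad) ∥ H(inner) → 64 + 32 = 96 bytes.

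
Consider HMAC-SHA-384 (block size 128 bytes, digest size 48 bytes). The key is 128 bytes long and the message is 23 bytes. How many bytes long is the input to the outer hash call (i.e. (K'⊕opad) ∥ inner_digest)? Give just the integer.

176

Key is 128 ≤ 128 bytes, zero-padded: |K'| = 128.
Outer input = (K'⊕opad) ∥ H(inner) → 128 + 48 = 176 bytes.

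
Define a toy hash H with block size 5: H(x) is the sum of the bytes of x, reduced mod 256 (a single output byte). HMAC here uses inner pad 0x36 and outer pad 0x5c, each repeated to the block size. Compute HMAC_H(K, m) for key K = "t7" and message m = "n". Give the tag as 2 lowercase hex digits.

fa

Key "t7" = 74 37 is 2 bytes ≤ B = 5; zero-pad to 5 bytes: K' = 74 37 00 00 00.
K' ⊕ ipad = 42 01 36 36 36.  K' ⊕ opad = 28 6b 5c 5c 5c.
Inner input = (K'⊕ipad) ∥ m = 42 01 36 36 36 ∥ 6e.
Inner hash: sum = 66+1+54+54+54+110 = 339; mod 256 = 83 → 53.
Outer input = (K'⊕opad) ∥ inner = 28 6b 5c 5c 5c ∥ 53.
Outer hash (tag): sum = 40+107+92+92+92+83 = 506; mod 256 = 250 → fa.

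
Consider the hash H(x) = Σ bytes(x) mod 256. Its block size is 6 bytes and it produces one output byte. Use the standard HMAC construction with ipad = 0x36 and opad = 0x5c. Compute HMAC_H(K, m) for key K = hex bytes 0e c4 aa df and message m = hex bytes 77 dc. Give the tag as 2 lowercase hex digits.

Key hex bytes 0e c4 aa df is 4 bytes ≤ B = 6; zero-pad to 6 bytes: K' = 0e c4 aa df 00 00.
K' ⊕ ipad = 38 f2 9c e9 36 36.  K' ⊕ opad = 52 98 f6 83 5c 5c.
Inner input = (K'⊕ipad) ∥ m = 38 f2 9c e9 36 36 ∥ 77 dc.
Inner hash: sum = 56+242+156+233+54+54+119+220 = 1134; mod 256 = 110 → 6e.
Outer input = (K'⊕opad) ∥ inner = 52 98 f6 83 5c 5c ∥ 6e.
Outer hash (tag): sum = 82+152+246+131+92+92+110 = 905; mod 256 = 137 → 89.

89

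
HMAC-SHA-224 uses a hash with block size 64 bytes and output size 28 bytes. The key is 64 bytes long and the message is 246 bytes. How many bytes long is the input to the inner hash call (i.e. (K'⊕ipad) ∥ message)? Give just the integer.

310

Key is 64 ≤ 64 bytes, zero-padded: |K'| = 64.
Inner input = (K'⊕ipad) ∥ m → 64 + 246 = 310 bytes.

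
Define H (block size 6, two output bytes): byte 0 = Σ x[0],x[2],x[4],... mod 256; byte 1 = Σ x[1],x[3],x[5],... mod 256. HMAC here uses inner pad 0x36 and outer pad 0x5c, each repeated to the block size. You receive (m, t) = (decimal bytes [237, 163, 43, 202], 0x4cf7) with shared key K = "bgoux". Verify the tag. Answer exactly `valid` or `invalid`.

Key "bgoux" = 62 67 6f 75 78 is 5 bytes ≤ B = 6; zero-pad to 6 bytes: K' = 62 67 6f 75 78 00.
K' ⊕ ipad = 54 51 59 43 4e 36; K' ⊕ opad = 3e 3b 33 29 24 5c.
Inner hash: even-index sum = 531 mod 256 = 19; odd-index sum = 567 mod 256 = 55 → 13 37.
Outer hash (recomputed tag): even-index sum = 168 mod 256 = 168; odd-index sum = 247 mod 256 = 247 → a8 f7.
Recomputed tag = a8f7; claimed = 4cf7 → mismatch.

invalid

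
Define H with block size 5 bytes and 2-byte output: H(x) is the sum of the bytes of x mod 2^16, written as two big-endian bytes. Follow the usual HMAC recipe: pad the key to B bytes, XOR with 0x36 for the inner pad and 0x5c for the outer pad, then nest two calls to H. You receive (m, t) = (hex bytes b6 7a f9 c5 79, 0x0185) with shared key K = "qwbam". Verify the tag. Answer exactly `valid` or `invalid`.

Key "qwbam" = 71 77 62 61 6d is exactly B = 5 bytes: K' = 71 77 62 61 6d.
K' ⊕ ipad = 47 41 54 57 5b; K' ⊕ opad = 2d 2b 3e 3d 31.
Inner hash: sum = 71+65+84+87+91+182+122+249+197+121 = 1269 → 04 f5.
Outer hash (recomputed tag): sum = 45+43+62+61+49+4+245 = 509 → 01 fd.
Recomputed tag = 01fd; claimed = 0185 → mismatch.

invalid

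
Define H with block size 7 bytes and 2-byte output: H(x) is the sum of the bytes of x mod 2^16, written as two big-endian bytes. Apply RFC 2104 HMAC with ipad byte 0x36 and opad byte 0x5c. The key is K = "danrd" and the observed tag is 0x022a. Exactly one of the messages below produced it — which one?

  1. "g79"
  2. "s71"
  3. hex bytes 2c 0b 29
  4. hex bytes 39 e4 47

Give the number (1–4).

Key "danrd" = 64 61 6e 72 64 is 5 bytes ≤ B = 7; zero-pad to 7 bytes: K' = 64 61 6e 72 64 00 00.
K' ⊕ ipad = 52 57 58 44 52 36 36; K' ⊕ opad = 38 3d 32 2e 38 5c 5c.
m1: inner = H(52 57 58 44 52 36 36 67 37 39) = 02 da; tag = H(38 3d 32 2e 38 5c 5c 02 da) = 02a1
m2: inner = H(52 57 58 44 52 36 36 73 37 31) = 02 de; tag = H(38 3d 32 2e 38 5c 5c 02 de) = 02a5
m3: inner = H(52 57 58 44 52 36 36 2c 0b 29) = 02 63; tag = H(38 3d 32 2e 38 5c 5c 02 63) = 022a ← matches
m4: inner = H(52 57 58 44 52 36 36 39 e4 47) = 03 67; tag = H(38 3d 32 2e 38 5c 5c 03 67) = 022f

3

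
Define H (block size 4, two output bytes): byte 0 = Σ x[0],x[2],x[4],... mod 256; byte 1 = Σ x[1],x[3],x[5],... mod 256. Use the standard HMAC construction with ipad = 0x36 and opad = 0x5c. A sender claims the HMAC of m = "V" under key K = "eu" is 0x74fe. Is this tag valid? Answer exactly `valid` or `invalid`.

valid

Key "eu" = 65 75 is 2 bytes ≤ B = 4; zero-pad to 4 bytes: K' = 65 75 00 00.
K' ⊕ ipad = 53 43 36 36; K' ⊕ opad = 39 29 5c 5c.
Inner hash: even-index sum = 223 mod 256 = 223; odd-index sum = 121 mod 256 = 121 → df 79.
Outer hash (recomputed tag): even-index sum = 372 mod 256 = 116; odd-index sum = 254 mod 256 = 254 → 74 fe.
Recomputed tag = 74fe; claimed = 74fe → match.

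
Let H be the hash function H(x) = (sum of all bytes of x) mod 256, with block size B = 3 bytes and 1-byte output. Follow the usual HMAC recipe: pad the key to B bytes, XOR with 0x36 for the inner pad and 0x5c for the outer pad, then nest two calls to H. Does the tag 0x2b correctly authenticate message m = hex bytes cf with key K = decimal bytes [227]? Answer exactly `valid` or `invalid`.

invalid

Key decimal bytes [227] = e3 is 1 byte ≤ B = 3; zero-pad to 3 bytes: K' = e3 00 00.
K' ⊕ ipad = d5 36 36; K' ⊕ opad = bf 5c 5c.
Inner hash: sum = 213+54+54+207 = 528; mod 256 = 16 → 10.
Outer hash (recomputed tag): sum = 191+92+92+16 = 391; mod 256 = 135 → 87.
Recomputed tag = 87; claimed = 2b → mismatch.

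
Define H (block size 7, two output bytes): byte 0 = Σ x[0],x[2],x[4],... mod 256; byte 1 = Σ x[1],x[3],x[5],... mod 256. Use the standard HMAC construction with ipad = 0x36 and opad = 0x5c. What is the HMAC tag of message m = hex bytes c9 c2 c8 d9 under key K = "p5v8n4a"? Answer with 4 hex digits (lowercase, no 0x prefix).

6905

Key "p5v8n4a" = 70 35 76 38 6e 34 61 is exactly B = 7 bytes: K' = 70 35 76 38 6e 34 61.
K' ⊕ ipad = 46 03 40 0e 58 02 57.  K' ⊕ opad = 2c 69 2a 64 32 68 3d.
Inner input = (K'⊕ipad) ∥ m = 46 03 40 0e 58 02 57 ∥ c9 c2 c8 d9.
Inner hash: even-index sum = 720 mod 256 = 208; odd-index sum = 420 mod 256 = 164 → d0 a4.
Outer input = (K'⊕opad) ∥ inner = 2c 69 2a 64 32 68 3d ∥ d0 a4.
Outer hash (tag): even-index sum = 361 mod 256 = 105; odd-index sum = 517 mod 256 = 5 → 69 05.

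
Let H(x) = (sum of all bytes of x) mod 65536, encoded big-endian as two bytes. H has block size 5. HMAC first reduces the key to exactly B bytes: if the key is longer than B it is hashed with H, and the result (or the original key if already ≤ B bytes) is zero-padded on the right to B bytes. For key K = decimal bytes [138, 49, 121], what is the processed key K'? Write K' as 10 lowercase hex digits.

8a31790000

Key decimal bytes [138, 49, 121] = 8a 31 79 is 3 bytes ≤ B = 5; zero-pad to 5 bytes: K' = 8a 31 79 00 00.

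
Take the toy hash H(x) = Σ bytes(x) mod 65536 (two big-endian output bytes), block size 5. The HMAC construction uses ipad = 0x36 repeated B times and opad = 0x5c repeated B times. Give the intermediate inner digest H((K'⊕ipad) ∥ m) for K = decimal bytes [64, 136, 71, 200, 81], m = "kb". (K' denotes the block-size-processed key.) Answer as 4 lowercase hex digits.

Key decimal bytes [64, 136, 71, 200, 81] = 40 88 47 c8 51 is exactly B = 5 bytes: K' = 40 88 47 c8 51.
K' ⊕ ipad = 76 be 71 fe 67.
Inner input = 76 be 71 fe 67 ∥ 6b 62.
Inner hash: sum = 118+190+113+254+103+107+98 = 983 → 03 d7.

03d7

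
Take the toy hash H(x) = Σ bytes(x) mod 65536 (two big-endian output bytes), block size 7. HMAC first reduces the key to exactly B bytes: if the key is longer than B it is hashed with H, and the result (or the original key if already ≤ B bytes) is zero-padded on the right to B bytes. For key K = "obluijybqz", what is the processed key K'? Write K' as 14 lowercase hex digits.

044b0000000000

|K| = 10 > B = 7, so first hash the key.
H(K): sum = 111+98+108+117+105+106+121+98+113+122 = 1099 → 04 4b.
Zero-pad H(K) = 04 4b to 7 bytes: K' = 04 4b 00 00 00 00 00.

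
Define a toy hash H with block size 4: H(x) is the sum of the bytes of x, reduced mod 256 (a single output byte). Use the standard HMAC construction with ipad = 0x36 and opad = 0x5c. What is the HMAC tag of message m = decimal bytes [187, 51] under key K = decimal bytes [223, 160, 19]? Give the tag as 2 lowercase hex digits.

Key decimal bytes [223, 160, 19] = df a0 13 is 3 bytes ≤ B = 4; zero-pad to 4 bytes: K' = df a0 13 00.
K' ⊕ ipad = e9 96 25 36.  K' ⊕ opad = 83 fc 4f 5c.
Inner input = (K'⊕ipad) ∥ m = e9 96 25 36 ∥ bb 33.
Inner hash: sum = 233+150+37+54+187+51 = 712; mod 256 = 200 → c8.
Outer input = (K'⊕opad) ∥ inner = 83 fc 4f 5c ∥ c8.
Outer hash (tag): sum = 131+252+79+92+200 = 754; mod 256 = 242 → f2.

f2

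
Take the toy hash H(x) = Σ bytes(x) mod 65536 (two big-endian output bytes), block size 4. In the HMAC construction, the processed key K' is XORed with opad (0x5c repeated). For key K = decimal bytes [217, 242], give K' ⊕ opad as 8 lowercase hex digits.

Key decimal bytes [217, 242] = d9 f2 is 2 bytes ≤ B = 4; zero-pad to 4 bytes: K' = d9 f2 00 00.
XOR each byte with 0x5c: d9⊕5c=85, f2⊕5c=ae, 00⊕5c=5c, 00⊕5c=5c.

85ae5c5c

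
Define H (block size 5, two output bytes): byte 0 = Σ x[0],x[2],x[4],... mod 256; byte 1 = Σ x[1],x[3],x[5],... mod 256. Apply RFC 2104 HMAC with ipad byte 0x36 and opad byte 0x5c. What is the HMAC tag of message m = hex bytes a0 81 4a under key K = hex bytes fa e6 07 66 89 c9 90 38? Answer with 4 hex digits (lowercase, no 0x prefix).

Key hex bytes fa e6 07 66 89 c9 90 38 is 8 bytes > B = 5, so hash it first: H(key) = 1a 4d, then zero-pad to 5 bytes: K' = 1a 4d 00 00 00.
K' ⊕ ipad = 2c 7b 36 36 36.  K' ⊕ opad = 46 11 5c 5c 5c.
Inner input = (K'⊕ipad) ∥ m = 2c 7b 36 36 36 ∥ a0 81 4a.
Inner hash: even-index sum = 281 mod 256 = 25; odd-index sum = 411 mod 256 = 155 → 19 9b.
Outer input = (K'⊕opad) ∥ inner = 46 11 5c 5c 5c ∥ 19 9b.
Outer hash (tag): even-index sum = 409 mod 256 = 153; odd-index sum = 134 mod 256 = 134 → 99 86.

9986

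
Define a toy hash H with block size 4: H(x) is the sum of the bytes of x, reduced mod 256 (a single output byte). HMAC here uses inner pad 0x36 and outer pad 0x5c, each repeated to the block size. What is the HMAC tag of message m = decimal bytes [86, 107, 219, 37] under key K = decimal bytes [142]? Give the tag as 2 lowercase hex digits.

01

Key decimal bytes [142] = 8e is 1 byte ≤ B = 4; zero-pad to 4 bytes: K' = 8e 00 00 00.
K' ⊕ ipad = b8 36 36 36.  K' ⊕ opad = d2 5c 5c 5c.
Inner input = (K'⊕ipad) ∥ m = b8 36 36 36 ∥ 56 6b db 25.
Inner hash: sum = 184+54+54+54+86+107+219+37 = 795; mod 256 = 27 → 1b.
Outer input = (K'⊕opad) ∥ inner = d2 5c 5c 5c ∥ 1b.
Outer hash (tag): sum = 210+92+92+92+27 = 513; mod 256 = 1 → 01.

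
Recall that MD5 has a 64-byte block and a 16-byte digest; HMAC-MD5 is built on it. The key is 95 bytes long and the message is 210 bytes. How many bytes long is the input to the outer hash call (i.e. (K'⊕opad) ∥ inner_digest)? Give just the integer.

80

Key is 95 > 64 bytes, so it is hashed to 16 bytes then zero-padded to 64: |K'| = 64.
Outer input = (K'⊕opad) ∥ H(inner) → 64 + 16 = 80 bytes.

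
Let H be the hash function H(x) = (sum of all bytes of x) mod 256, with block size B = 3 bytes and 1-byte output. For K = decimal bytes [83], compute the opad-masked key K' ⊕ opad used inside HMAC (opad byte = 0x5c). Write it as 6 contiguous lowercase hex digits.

Key decimal bytes [83] = 53 is 1 byte ≤ B = 3; zero-pad to 3 bytes: K' = 53 00 00.
XOR each byte with 0x5c: 53⊕5c=0f, 00⊕5c=5c, 00⊕5c=5c.

0f5c5c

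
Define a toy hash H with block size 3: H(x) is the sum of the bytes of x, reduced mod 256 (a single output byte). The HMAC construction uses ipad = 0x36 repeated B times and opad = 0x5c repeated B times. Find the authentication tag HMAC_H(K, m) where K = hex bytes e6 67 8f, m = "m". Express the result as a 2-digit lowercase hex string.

Key hex bytes e6 67 8f is exactly B = 3 bytes: K' = e6 67 8f.
K' ⊕ ipad = d0 51 b9.  K' ⊕ opad = ba 3b d3.
Inner input = (K'⊕ipad) ∥ m = d0 51 b9 ∥ 6d.
Inner hash: sum = 208+81+185+109 = 583; mod 256 = 71 → 47.
Outer input = (K'⊕opad) ∥ inner = ba 3b d3 ∥ 47.
Outer hash (tag): sum = 186+59+211+71 = 527; mod 256 = 15 → 0f.

0f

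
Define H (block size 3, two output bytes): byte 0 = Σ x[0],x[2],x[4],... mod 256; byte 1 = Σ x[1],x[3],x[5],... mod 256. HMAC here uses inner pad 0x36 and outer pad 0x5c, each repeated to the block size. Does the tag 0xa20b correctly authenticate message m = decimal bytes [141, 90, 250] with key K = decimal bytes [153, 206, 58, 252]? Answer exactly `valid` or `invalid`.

invalid

Key decimal bytes [153, 206, 58, 252] = 99 ce 3a fc is 4 bytes > B = 3, so hash it first: H(key) = d3 ca, then zero-pad to 3 bytes: K' = d3 ca 00.
K' ⊕ ipad = e5 fc 36; K' ⊕ opad = 8f 96 5c.
Inner hash: even-index sum = 373 mod 256 = 117; odd-index sum = 643 mod 256 = 131 → 75 83.
Outer hash (recomputed tag): even-index sum = 366 mod 256 = 110; odd-index sum = 267 mod 256 = 11 → 6e 0b.
Recomputed tag = 6e0b; claimed = a20b → mismatch.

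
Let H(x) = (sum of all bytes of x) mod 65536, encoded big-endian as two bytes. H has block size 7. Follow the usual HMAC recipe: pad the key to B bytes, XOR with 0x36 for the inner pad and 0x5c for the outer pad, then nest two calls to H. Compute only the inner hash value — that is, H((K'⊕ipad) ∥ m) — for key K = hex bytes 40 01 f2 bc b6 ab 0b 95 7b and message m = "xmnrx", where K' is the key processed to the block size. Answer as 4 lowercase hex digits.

03da

Key hex bytes 40 01 f2 bc b6 ab 0b 95 7b is 9 bytes > B = 7, so hash it first: H(key) = 04 6b, then zero-pad to 7 bytes: K' = 04 6b 00 00 00 00 00.
K' ⊕ ipad = 32 5d 36 36 36 36 36.
Inner input = 32 5d 36 36 36 36 36 ∥ 78 6d 6e 72 78.
Inner hash: sum = 50+93+54+54+54+54+54+120+109+110+114+120 = 986 → 03 da.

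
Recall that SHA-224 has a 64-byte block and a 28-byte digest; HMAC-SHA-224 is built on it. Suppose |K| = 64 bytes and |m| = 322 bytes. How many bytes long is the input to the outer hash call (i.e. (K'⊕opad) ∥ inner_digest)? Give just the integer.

Key is 64 ≤ 64 bytes, zero-padded: |K'| = 64.
Outer input = (K'⊕opad) ∥ H(inner) → 64 + 28 = 92 bytes.

92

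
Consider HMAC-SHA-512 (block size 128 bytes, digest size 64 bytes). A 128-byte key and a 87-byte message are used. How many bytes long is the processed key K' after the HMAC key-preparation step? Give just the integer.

128

Key is 128 ≤ 128 bytes, zero-padded: |K'| = 128.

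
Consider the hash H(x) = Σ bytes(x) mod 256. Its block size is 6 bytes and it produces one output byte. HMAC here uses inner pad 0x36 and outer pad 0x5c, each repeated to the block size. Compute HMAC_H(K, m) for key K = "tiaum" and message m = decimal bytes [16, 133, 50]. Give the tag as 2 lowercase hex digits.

e3

Key "tiaum" = 74 69 61 75 6d is 5 bytes ≤ B = 6; zero-pad to 6 bytes: K' = 74 69 61 75 6d 00.
K' ⊕ ipad = 42 5f 57 43 5b 36.  K' ⊕ opad = 28 35 3d 29 31 5c.
Inner input = (K'⊕ipad) ∥ m = 42 5f 57 43 5b 36 ∥ 10 85 32.
Inner hash: sum = 66+95+87+67+91+54+16+133+50 = 659; mod 256 = 147 → 93.
Outer input = (K'⊕opad) ∥ inner = 28 35 3d 29 31 5c ∥ 93.
Outer hash (tag): sum = 40+53+61+41+49+92+147 = 483; mod 256 = 227 → e3.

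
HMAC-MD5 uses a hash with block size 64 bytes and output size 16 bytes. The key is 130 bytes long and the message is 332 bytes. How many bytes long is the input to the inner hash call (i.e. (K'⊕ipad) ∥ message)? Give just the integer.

Key is 130 > 64 bytes, so it is hashed to 16 bytes then zero-padded to 64: |K'| = 64.
Inner input = (K'⊕ipad) ∥ m → 64 + 332 = 396 bytes.

396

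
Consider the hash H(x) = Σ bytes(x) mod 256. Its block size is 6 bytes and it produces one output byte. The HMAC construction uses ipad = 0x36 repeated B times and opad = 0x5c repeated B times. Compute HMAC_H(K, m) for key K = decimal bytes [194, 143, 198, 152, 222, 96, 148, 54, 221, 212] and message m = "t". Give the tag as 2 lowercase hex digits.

e0

Key decimal bytes [194, 143, 198, 152, 222, 96, 148, 54, 221, 212] = c2 8f c6 98 de 60 94 36 dd d4 is 10 bytes > B = 6, so hash it first: H(key) = 68, then zero-pad to 6 bytes: K' = 68 00 00 00 00 00.
K' ⊕ ipad = 5e 36 36 36 36 36.  K' ⊕ opad = 34 5c 5c 5c 5c 5c.
Inner input = (K'⊕ipad) ∥ m = 5e 36 36 36 36 36 ∥ 74.
Inner hash: sum = 94+54+54+54+54+54+116 = 480; mod 256 = 224 → e0.
Outer input = (K'⊕opad) ∥ inner = 34 5c 5c 5c 5c 5c ∥ e0.
Outer hash (tag): sum = 52+92+92+92+92+92+224 = 736; mod 256 = 224 → e0.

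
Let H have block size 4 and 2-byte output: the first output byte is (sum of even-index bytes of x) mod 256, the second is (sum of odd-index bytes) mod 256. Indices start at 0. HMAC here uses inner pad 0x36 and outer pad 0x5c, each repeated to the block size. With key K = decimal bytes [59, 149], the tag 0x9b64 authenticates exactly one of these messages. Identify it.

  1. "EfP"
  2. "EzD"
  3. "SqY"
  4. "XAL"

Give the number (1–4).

1

Key decimal bytes [59, 149] = 3b 95 is 2 bytes ≤ B = 4; zero-pad to 4 bytes: K' = 3b 95 00 00.
K' ⊕ ipad = 0d a3 36 36; K' ⊕ opad = 67 c9 5c 5c.
m1: inner = H(0d a3 36 36 45 66 50) = d8 3f; tag = H(67 c9 5c 5c d8 3f) = 9b64 ← matches
m2: inner = H(0d a3 36 36 45 7a 44) = cc 53; tag = H(67 c9 5c 5c cc 53) = 8f78
m3: inner = H(0d a3 36 36 53 71 59) = ef 4a; tag = H(67 c9 5c 5c ef 4a) = b26f
m4: inner = H(0d a3 36 36 58 41 4c) = e7 1a; tag = H(67 c9 5c 5c e7 1a) = aa3f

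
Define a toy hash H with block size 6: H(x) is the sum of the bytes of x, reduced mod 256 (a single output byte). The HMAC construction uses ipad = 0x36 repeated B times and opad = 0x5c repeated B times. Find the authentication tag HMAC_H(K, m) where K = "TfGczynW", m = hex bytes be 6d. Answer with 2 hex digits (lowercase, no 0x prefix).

6f

Key "TfGczynW" = 54 66 47 63 7a 79 6e 57 is 8 bytes > B = 6, so hash it first: H(key) = 1c, then zero-pad to 6 bytes: K' = 1c 00 00 00 00 00.
K' ⊕ ipad = 2a 36 36 36 36 36.  K' ⊕ opad = 40 5c 5c 5c 5c 5c.
Inner input = (K'⊕ipad) ∥ m = 2a 36 36 36 36 36 ∥ be 6d.
Inner hash: sum = 42+54+54+54+54+54+190+109 = 611; mod 256 = 99 → 63.
Outer input = (K'⊕opad) ∥ inner = 40 5c 5c 5c 5c 5c ∥ 63.
Outer hash (tag): sum = 64+92+92+92+92+92+99 = 623; mod 256 = 111 → 6f.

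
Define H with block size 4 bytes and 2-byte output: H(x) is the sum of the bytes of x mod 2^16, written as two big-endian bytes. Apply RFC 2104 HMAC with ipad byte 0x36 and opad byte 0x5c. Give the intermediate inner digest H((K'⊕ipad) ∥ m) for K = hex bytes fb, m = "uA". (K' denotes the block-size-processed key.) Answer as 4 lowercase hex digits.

0225

Key hex bytes fb is 1 byte ≤ B = 4; zero-pad to 4 bytes: K' = fb 00 00 00.
K' ⊕ ipad = cd 36 36 36.
Inner input = cd 36 36 36 ∥ 75 41.
Inner hash: sum = 205+54+54+54+117+65 = 549 → 02 25.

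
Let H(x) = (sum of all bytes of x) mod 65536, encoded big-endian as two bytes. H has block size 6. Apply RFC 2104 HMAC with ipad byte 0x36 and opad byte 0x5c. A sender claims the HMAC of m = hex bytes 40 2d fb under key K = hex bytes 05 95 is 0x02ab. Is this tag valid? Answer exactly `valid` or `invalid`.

Key hex bytes 05 95 is 2 bytes ≤ B = 6; zero-pad to 6 bytes: K' = 05 95 00 00 00 00.
K' ⊕ ipad = 33 a3 36 36 36 36; K' ⊕ opad = 59 c9 5c 5c 5c 5c.
Inner hash: sum = 51+163+54+54+54+54+64+45+251 = 790 → 03 16.
Outer hash (recomputed tag): sum = 89+201+92+92+92+92+3+22 = 683 → 02 ab.
Recomputed tag = 02ab; claimed = 02ab → match.

valid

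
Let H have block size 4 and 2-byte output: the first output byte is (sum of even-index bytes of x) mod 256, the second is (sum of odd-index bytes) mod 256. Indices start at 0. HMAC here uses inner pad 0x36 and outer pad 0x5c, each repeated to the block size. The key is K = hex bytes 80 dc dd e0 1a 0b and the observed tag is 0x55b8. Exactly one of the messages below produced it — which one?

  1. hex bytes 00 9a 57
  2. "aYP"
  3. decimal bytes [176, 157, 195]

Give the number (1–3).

Key hex bytes 80 dc dd e0 1a 0b is 6 bytes > B = 4, so hash it first: H(key) = 77 c7, then zero-pad to 4 bytes: K' = 77 c7 00 00.
K' ⊕ ipad = 41 f1 36 36; K' ⊕ opad = 2b 9b 5c 5c.
m1: inner = H(41 f1 36 36 00 9a 57) = ce c1; tag = H(2b 9b 5c 5c ce c1) = 55b8 ← matches
m2: inner = H(41 f1 36 36 61 59 50) = 28 80; tag = H(2b 9b 5c 5c 28 80) = af77
m3: inner = H(41 f1 36 36 b0 9d c3) = ea c4; tag = H(2b 9b 5c 5c ea c4) = 71bb

1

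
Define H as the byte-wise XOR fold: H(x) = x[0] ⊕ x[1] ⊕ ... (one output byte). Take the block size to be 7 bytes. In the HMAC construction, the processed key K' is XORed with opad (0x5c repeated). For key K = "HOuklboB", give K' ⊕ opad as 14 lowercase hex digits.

Key "HOuklboB" = 48 4f 75 6b 6c 62 6f 42 is 8 bytes > B = 7, so hash it first: H(key) = 3a, then zero-pad to 7 bytes: K' = 3a 00 00 00 00 00 00.
XOR each byte with 0x5c: 3a⊕5c=66, 00⊕5c=5c, 00⊕5c=5c, 00⊕5c=5c, 00⊕5c=5c, 00⊕5c=5c, 00⊕5c=5c.

665c5c5c5c5c5c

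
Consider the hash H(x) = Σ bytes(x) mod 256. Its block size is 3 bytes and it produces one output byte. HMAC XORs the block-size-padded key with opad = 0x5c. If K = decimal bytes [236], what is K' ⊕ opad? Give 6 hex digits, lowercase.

b05c5c

Key decimal bytes [236] = ec is 1 byte ≤ B = 3; zero-pad to 3 bytes: K' = ec 00 00.
XOR each byte with 0x5c: ec⊕5c=b0, 00⊕5c=5c, 00⊕5c=5c.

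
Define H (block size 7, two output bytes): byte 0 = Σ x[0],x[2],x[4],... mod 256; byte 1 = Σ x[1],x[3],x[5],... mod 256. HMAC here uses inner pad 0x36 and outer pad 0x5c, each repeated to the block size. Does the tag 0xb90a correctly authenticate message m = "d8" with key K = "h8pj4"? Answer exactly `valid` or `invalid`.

invalid

Key "h8pj4" = 68 38 70 6a 34 is 5 bytes ≤ B = 7; zero-pad to 7 bytes: K' = 68 38 70 6a 34 00 00.
K' ⊕ ipad = 5e 0e 46 5c 02 36 36; K' ⊕ opad = 34 64 2c 36 68 5c 5c.
Inner hash: even-index sum = 276 mod 256 = 20; odd-index sum = 260 mod 256 = 4 → 14 04.
Outer hash (recomputed tag): even-index sum = 296 mod 256 = 40; odd-index sum = 266 mod 256 = 10 → 28 0a.
Recomputed tag = 280a; claimed = b90a → mismatch.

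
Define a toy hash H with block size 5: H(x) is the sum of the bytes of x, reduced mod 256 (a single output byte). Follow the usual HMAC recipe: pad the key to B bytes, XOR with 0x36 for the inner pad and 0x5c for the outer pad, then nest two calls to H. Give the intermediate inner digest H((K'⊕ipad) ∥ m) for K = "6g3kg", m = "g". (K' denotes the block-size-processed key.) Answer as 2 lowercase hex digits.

6b

Key "6g3kg" = 36 67 33 6b 67 is exactly B = 5 bytes: K' = 36 67 33 6b 67.
K' ⊕ ipad = 00 51 05 5d 51.
Inner input = 00 51 05 5d 51 ∥ 67.
Inner hash: sum = 0+81+5+93+81+103 = 363; mod 256 = 107 → 6b.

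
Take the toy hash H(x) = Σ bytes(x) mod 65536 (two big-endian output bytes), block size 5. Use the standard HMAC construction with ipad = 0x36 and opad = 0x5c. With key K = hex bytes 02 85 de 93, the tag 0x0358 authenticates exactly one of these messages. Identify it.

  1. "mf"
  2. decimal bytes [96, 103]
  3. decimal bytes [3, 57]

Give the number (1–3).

2

Key hex bytes 02 85 de 93 is 4 bytes ≤ B = 5; zero-pad to 5 bytes: K' = 02 85 de 93 00.
K' ⊕ ipad = 34 b3 e8 a5 36; K' ⊕ opad = 5e d9 82 cf 5c.
m1: inner = H(34 b3 e8 a5 36 6d 66) = 03 7d; tag = H(5e d9 82 cf 5c 03 7d) = 0364
m2: inner = H(34 b3 e8 a5 36 60 67) = 03 71; tag = H(5e d9 82 cf 5c 03 71) = 0358 ← matches
m3: inner = H(34 b3 e8 a5 36 03 39) = 02 e6; tag = H(5e d9 82 cf 5c 02 e6) = 03cc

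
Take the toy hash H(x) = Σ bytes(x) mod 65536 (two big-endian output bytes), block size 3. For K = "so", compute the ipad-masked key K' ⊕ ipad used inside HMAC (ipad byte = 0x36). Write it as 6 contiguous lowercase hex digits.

Key "so" = 73 6f is 2 bytes ≤ B = 3; zero-pad to 3 bytes: K' = 73 6f 00.
XOR each byte with 0x36: 73⊕36=45, 6f⊕36=59, 00⊕36=36.

455936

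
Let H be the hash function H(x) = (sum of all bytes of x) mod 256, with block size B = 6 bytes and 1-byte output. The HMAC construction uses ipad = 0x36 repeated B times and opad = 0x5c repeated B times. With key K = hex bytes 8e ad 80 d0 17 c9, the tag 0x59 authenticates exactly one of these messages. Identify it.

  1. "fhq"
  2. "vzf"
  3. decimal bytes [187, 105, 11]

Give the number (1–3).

Key hex bytes 8e ad 80 d0 17 c9 is exactly B = 6 bytes: K' = 8e ad 80 d0 17 c9.
K' ⊕ ipad = b8 9b b6 e6 21 ff; K' ⊕ opad = d2 f1 dc 8c 4b 95.
m1: inner = H(b8 9b b6 e6 21 ff 66 68 71) = 4e; tag = H(d2 f1 dc 8c 4b 95 4e) = 59 ← matches
m2: inner = H(b8 9b b6 e6 21 ff 76 7a 66) = 65; tag = H(d2 f1 dc 8c 4b 95 65) = 70
m3: inner = H(b8 9b b6 e6 21 ff bb 69 0b) = 3e; tag = H(d2 f1 dc 8c 4b 95 3e) = 49

1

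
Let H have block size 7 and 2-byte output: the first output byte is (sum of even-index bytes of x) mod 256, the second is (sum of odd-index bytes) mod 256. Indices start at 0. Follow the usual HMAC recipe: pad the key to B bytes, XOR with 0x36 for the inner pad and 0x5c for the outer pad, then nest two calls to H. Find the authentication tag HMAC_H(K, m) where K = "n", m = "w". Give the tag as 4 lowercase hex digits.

5f0e

Key "n" = 6e is 1 byte ≤ B = 7; zero-pad to 7 bytes: K' = 6e 00 00 00 00 00 00.
K' ⊕ ipad = 58 36 36 36 36 36 36.  K' ⊕ opad = 32 5c 5c 5c 5c 5c 5c.
Inner input = (K'⊕ipad) ∥ m = 58 36 36 36 36 36 36 ∥ 77.
Inner hash: even-index sum = 250 mod 256 = 250; odd-index sum = 281 mod 256 = 25 → fa 19.
Outer input = (K'⊕opad) ∥ inner = 32 5c 5c 5c 5c 5c 5c ∥ fa 19.
Outer hash (tag): even-index sum = 351 mod 256 = 95; odd-index sum = 526 mod 256 = 14 → 5f 0e.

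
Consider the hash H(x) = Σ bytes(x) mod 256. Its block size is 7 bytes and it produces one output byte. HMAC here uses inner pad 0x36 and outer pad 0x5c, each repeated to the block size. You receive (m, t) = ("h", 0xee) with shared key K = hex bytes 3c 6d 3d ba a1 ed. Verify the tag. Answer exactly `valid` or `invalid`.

valid

Key hex bytes 3c 6d 3d ba a1 ed is 6 bytes ≤ B = 7; zero-pad to 7 bytes: K' = 3c 6d 3d ba a1 ed 00.
K' ⊕ ipad = 0a 5b 0b 8c 97 db 36; K' ⊕ opad = 60 31 61 e6 fd b1 5c.
Inner hash: sum = 10+91+11+140+151+219+54+104 = 780; mod 256 = 12 → 0c.
Outer hash (recomputed tag): sum = 96+49+97+230+253+177+92+12 = 1006; mod 256 = 238 → ee.
Recomputed tag = ee; claimed = ee → match.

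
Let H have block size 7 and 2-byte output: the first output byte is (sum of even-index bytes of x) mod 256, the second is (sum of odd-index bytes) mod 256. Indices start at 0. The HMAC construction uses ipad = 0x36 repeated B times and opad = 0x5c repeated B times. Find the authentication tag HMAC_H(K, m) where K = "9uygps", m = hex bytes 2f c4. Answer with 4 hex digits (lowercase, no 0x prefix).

1a31

Key "9uygps" = 39 75 79 67 70 73 is 6 bytes ≤ B = 7; zero-pad to 7 bytes: K' = 39 75 79 67 70 73 00.
K' ⊕ ipad = 0f 43 4f 51 46 45 36.  K' ⊕ opad = 65 29 25 3b 2c 2f 5c.
Inner input = (K'⊕ipad) ∥ m = 0f 43 4f 51 46 45 36 ∥ 2f c4.
Inner hash: even-index sum = 414 mod 256 = 158; odd-index sum = 264 mod 256 = 8 → 9e 08.
Outer input = (K'⊕opad) ∥ inner = 65 29 25 3b 2c 2f 5c ∥ 9e 08.
Outer hash (tag): even-index sum = 282 mod 256 = 26; odd-index sum = 305 mod 256 = 49 → 1a 31.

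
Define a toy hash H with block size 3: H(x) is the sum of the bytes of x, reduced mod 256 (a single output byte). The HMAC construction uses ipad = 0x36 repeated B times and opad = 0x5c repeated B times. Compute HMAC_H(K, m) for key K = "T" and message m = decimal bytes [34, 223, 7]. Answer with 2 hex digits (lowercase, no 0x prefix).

Key "T" = 54 is 1 byte ≤ B = 3; zero-pad to 3 bytes: K' = 54 00 00.
K' ⊕ ipad = 62 36 36.  K' ⊕ opad = 08 5c 5c.
Inner input = (K'⊕ipad) ∥ m = 62 36 36 ∥ 22 df 07.
Inner hash: sum = 98+54+54+34+223+7 = 470; mod 256 = 214 → d6.
Outer input = (K'⊕opad) ∥ inner = 08 5c 5c ∥ d6.
Outer hash (tag): sum = 8+92+92+214 = 406; mod 256 = 150 → 96.

96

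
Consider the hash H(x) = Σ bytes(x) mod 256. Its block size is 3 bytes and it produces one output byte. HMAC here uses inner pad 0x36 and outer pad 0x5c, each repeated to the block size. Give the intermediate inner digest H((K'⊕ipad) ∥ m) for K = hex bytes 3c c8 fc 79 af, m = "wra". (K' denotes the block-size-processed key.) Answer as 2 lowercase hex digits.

d4

Key hex bytes 3c c8 fc 79 af is 5 bytes > B = 3, so hash it first: H(key) = 28, then zero-pad to 3 bytes: K' = 28 00 00.
K' ⊕ ipad = 1e 36 36.
Inner input = 1e 36 36 ∥ 77 72 61.
Inner hash: sum = 30+54+54+119+114+97 = 468; mod 256 = 212 → d4.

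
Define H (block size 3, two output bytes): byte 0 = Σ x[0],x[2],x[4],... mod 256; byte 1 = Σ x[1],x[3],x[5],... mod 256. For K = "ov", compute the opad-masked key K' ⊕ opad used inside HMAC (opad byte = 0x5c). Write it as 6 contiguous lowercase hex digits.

Key "ov" = 6f 76 is 2 bytes ≤ B = 3; zero-pad to 3 bytes: K' = 6f 76 00.
XOR each byte with 0x5c: 6f⊕5c=33, 76⊕5c=2a, 00⊕5c=5c.

332a5c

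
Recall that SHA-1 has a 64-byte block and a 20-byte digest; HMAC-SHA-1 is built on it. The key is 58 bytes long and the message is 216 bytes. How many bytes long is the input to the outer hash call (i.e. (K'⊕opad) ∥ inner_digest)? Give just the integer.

84

Key is 58 ≤ 64 bytes, zero-padded: |K'| = 64.
Outer input = (K'⊕opad) ∥ H(inner) → 64 + 20 = 84 bytes.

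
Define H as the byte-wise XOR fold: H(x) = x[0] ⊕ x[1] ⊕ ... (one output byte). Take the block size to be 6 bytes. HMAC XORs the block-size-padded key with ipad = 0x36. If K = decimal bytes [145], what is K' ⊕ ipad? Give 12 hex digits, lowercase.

a73636363636

Key decimal bytes [145] = 91 is 1 byte ≤ B = 6; zero-pad to 6 bytes: K' = 91 00 00 00 00 00.
XOR each byte with 0x36: 91⊕36=a7, 00⊕36=36, 00⊕36=36, 00⊕36=36, 00⊕36=36, 00⊕36=36.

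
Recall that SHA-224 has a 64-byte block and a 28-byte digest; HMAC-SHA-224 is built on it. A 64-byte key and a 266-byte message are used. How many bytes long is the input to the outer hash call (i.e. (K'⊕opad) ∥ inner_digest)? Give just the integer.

Key is 64 ≤ 64 bytes, zero-padded: |K'| = 64.
Outer input = (K'⊕opad) ∥ H(inner) → 64 + 28 = 92 bytes.

92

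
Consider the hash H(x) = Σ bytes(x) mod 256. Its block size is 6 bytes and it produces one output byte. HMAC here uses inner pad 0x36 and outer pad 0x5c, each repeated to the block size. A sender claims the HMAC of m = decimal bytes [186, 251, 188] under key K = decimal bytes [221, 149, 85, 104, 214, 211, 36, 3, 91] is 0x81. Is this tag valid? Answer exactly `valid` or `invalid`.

Key decimal bytes [221, 149, 85, 104, 214, 211, 36, 3, 91] = dd 95 55 68 d6 d3 24 03 5b is 9 bytes > B = 6, so hash it first: H(key) = 5a, then zero-pad to 6 bytes: K' = 5a 00 00 00 00 00.
K' ⊕ ipad = 6c 36 36 36 36 36; K' ⊕ opad = 06 5c 5c 5c 5c 5c.
Inner hash: sum = 108+54+54+54+54+54+186+251+188 = 1003; mod 256 = 235 → eb.
Outer hash (recomputed tag): sum = 6+92+92+92+92+92+235 = 701; mod 256 = 189 → bd.
Recomputed tag = bd; claimed = 81 → mismatch.

invalid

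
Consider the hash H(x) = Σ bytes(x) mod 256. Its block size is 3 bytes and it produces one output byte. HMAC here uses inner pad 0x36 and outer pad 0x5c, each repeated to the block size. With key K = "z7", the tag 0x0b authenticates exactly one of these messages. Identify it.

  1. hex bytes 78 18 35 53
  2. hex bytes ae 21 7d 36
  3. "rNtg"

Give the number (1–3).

Key "z7" = 7a 37 is 2 bytes ≤ B = 3; zero-pad to 3 bytes: K' = 7a 37 00.
K' ⊕ ipad = 4c 01 36; K' ⊕ opad = 26 6b 5c.
m1: inner = H(4c 01 36 78 18 35 53) = 9b; tag = H(26 6b 5c 9b) = 88
m2: inner = H(4c 01 36 ae 21 7d 36) = 05; tag = H(26 6b 5c 05) = f2
m3: inner = H(4c 01 36 72 4e 74 67) = 1e; tag = H(26 6b 5c 1e) = 0b ← matches

3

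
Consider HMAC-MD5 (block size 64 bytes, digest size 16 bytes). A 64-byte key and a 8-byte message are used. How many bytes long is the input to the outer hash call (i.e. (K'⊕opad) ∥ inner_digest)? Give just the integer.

80

Key is 64 ≤ 64 bytes, zero-padded: |K'| = 64.
Outer input = (K'⊕opad) ∥ H(inner) → 64 + 16 = 80 bytes.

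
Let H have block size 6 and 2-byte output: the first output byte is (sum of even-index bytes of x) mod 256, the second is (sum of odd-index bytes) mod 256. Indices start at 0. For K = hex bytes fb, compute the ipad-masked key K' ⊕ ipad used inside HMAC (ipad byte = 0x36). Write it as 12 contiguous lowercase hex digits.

cd3636363636

Key hex bytes fb is 1 byte ≤ B = 6; zero-pad to 6 bytes: K' = fb 00 00 00 00 00.
XOR each byte with 0x36: fb⊕36=cd, 00⊕36=36, 00⊕36=36, 00⊕36=36, 00⊕36=36, 00⊕36=36.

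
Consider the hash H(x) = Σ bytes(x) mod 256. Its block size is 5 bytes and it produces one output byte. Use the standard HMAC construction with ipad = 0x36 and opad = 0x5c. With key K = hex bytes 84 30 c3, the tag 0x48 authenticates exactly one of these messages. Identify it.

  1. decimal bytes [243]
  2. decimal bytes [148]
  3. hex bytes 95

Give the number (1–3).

Key hex bytes 84 30 c3 is 3 bytes ≤ B = 5; zero-pad to 5 bytes: K' = 84 30 c3 00 00.
K' ⊕ ipad = b2 06 f5 36 36; K' ⊕ opad = d8 6c 9f 5c 5c.
m1: inner = H(b2 06 f5 36 36 f3) = 0c; tag = H(d8 6c 9f 5c 5c 0c) = a7
m2: inner = H(b2 06 f5 36 36 94) = ad; tag = H(d8 6c 9f 5c 5c ad) = 48 ← matches
m3: inner = H(b2 06 f5 36 36 95) = ae; tag = H(d8 6c 9f 5c 5c ae) = 49

2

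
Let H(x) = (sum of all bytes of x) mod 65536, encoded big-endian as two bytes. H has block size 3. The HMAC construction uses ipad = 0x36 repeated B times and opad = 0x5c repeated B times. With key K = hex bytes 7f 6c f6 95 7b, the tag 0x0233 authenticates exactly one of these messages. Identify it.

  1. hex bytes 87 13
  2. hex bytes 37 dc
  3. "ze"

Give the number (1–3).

Key hex bytes 7f 6c f6 95 7b is 5 bytes > B = 3, so hash it first: H(key) = 02 f1, then zero-pad to 3 bytes: K' = 02 f1 00.
K' ⊕ ipad = 34 c7 36; K' ⊕ opad = 5e ad 5c.
m1: inner = H(34 c7 36 87 13) = 01 cb; tag = H(5e ad 5c 01 cb) = 0233 ← matches
m2: inner = H(34 c7 36 37 dc) = 02 44; tag = H(5e ad 5c 02 44) = 01ad
m3: inner = H(34 c7 36 7a 65) = 02 10; tag = H(5e ad 5c 02 10) = 0179

1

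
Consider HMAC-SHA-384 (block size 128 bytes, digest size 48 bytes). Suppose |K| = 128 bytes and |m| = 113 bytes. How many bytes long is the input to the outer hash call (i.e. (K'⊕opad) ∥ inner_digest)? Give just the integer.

Key is 128 ≤ 128 bytes, zero-padded: |K'| = 128.
Outer input = (K'⊕opad) ∥ H(inner) → 128 + 48 = 176 bytes.

176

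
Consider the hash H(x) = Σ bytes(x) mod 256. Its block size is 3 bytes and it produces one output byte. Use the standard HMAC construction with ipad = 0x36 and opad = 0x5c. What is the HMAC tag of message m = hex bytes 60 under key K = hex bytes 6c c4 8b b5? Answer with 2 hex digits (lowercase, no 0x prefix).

Key hex bytes 6c c4 8b b5 is 4 bytes > B = 3, so hash it first: H(key) = 70, then zero-pad to 3 bytes: K' = 70 00 00.
K' ⊕ ipad = 46 36 36.  K' ⊕ opad = 2c 5c 5c.
Inner input = (K'⊕ipad) ∥ m = 46 36 36 ∥ 60.
Inner hash: sum = 70+54+54+96 = 274; mod 256 = 18 → 12.
Outer input = (K'⊕opad) ∥ inner = 2c 5c 5c ∥ 12.
Outer hash (tag): sum = 44+92+92+18 = 246 → f6.

f6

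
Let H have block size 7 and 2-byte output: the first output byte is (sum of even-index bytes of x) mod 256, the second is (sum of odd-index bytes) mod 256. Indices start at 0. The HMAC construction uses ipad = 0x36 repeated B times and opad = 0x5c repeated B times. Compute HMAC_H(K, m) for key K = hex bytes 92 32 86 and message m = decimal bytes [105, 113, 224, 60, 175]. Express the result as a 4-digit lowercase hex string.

c893

Key hex bytes 92 32 86 is 3 bytes ≤ B = 7; zero-pad to 7 bytes: K' = 92 32 86 00 00 00 00.
K' ⊕ ipad = a4 04 b0 36 36 36 36.  K' ⊕ opad = ce 6e da 5c 5c 5c 5c.
Inner input = (K'⊕ipad) ∥ m = a4 04 b0 36 36 36 36 ∥ 69 71 e0 3c af.
Inner hash: even-index sum = 621 mod 256 = 109; odd-index sum = 616 mod 256 = 104 → 6d 68.
Outer input = (K'⊕opad) ∥ inner = ce 6e da 5c 5c 5c 5c ∥ 6d 68.
Outer hash (tag): even-index sum = 712 mod 256 = 200; odd-index sum = 403 mod 256 = 147 → c8 93.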